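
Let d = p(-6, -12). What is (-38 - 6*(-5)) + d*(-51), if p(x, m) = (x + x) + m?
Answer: 1216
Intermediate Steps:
p(x, m) = m + 2*x (p(x, m) = 2*x + m = m + 2*x)
d = -24 (d = -12 + 2*(-6) = -12 - 12 = -24)
(-38 - 6*(-5)) + d*(-51) = (-38 - 6*(-5)) - 24*(-51) = (-38 - 1*(-30)) + 1224 = (-38 + 30) + 1224 = -8 + 1224 = 1216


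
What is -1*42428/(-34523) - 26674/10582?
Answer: -235946703/182661193 ≈ -1.2917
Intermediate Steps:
-1*42428/(-34523) - 26674/10582 = -42428*(-1/34523) - 26674*1/10582 = 42428/34523 - 13337/5291 = -235946703/182661193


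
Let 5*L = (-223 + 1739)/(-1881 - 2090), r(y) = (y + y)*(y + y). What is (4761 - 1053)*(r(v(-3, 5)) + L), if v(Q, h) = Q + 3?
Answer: -5621328/19855 ≈ -283.12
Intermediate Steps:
v(Q, h) = 3 + Q
r(y) = 4*y² (r(y) = (2*y)*(2*y) = 4*y²)
L = -1516/19855 (L = ((-223 + 1739)/(-1881 - 2090))/5 = (1516/(-3971))/5 = (1516*(-1/3971))/5 = (⅕)*(-1516/3971) = -1516/19855 ≈ -0.076354)
(4761 - 1053)*(r(v(-3, 5)) + L) = (4761 - 1053)*(4*(3 - 3)² - 1516/19855) = 3708*(4*0² - 1516/19855) = 3708*(4*0 - 1516/19855) = 3708*(0 - 1516/19855) = 3708*(-1516/19855) = -5621328/19855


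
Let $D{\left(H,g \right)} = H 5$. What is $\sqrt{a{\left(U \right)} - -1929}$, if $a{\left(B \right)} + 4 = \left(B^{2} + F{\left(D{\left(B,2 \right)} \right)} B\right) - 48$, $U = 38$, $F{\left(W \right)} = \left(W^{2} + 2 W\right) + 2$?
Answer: $\sqrt{1389637} \approx 1178.8$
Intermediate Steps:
$D{\left(H,g \right)} = 5 H$
$F{\left(W \right)} = 2 + W^{2} + 2 W$
$a{\left(B \right)} = -52 + B^{2} + B \left(2 + 10 B + 25 B^{2}\right)$ ($a{\left(B \right)} = -4 - \left(48 - B^{2} - \left(2 + \left(5 B\right)^{2} + 2 \cdot 5 B\right) B\right) = -4 - \left(48 - B^{2} - \left(2 + 25 B^{2} + 10 B\right) B\right) = -4 - \left(48 - B^{2} - \left(2 + 10 B + 25 B^{2}\right) B\right) = -4 - \left(48 - B^{2} - B \left(2 + 10 B + 25 B^{2}\right)\right) = -4 + \left(-48 + B^{2} + B \left(2 + 10 B + 25 B^{2}\right)\right) = -52 + B^{2} + B \left(2 + 10 B + 25 B^{2}\right)$)
$\sqrt{a{\left(U \right)} - -1929} = \sqrt{\left(-52 + 2 \cdot 38 + 11 \cdot 38^{2} + 25 \cdot 38^{3}\right) - -1929} = \sqrt{\left(-52 + 76 + 11 \cdot 1444 + 25 \cdot 54872\right) + 1929} = \sqrt{\left(-52 + 76 + 15884 + 1371800\right) + 1929} = \sqrt{1387708 + 1929} = \sqrt{1389637}$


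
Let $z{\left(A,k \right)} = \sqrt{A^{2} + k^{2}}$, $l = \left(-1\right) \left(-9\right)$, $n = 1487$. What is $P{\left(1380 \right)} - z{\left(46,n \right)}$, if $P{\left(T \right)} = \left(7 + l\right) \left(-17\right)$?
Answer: $-272 - \sqrt{2213285} \approx -1759.7$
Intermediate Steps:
$l = 9$
$P{\left(T \right)} = -272$ ($P{\left(T \right)} = \left(7 + 9\right) \left(-17\right) = 16 \left(-17\right) = -272$)
$P{\left(1380 \right)} - z{\left(46,n \right)} = -272 - \sqrt{46^{2} + 1487^{2}} = -272 - \sqrt{2116 + 2211169} = -272 - \sqrt{2213285}$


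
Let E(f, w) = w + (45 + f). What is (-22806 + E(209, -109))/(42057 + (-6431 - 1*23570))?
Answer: -22661/12056 ≈ -1.8796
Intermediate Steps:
E(f, w) = 45 + f + w
(-22806 + E(209, -109))/(42057 + (-6431 - 1*23570)) = (-22806 + (45 + 209 - 109))/(42057 + (-6431 - 1*23570)) = (-22806 + 145)/(42057 + (-6431 - 23570)) = -22661/(42057 - 30001) = -22661/12056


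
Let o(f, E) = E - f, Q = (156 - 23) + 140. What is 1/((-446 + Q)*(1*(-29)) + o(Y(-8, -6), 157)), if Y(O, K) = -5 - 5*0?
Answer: 1/5179 ≈ 0.00019309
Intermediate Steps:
Y(O, K) = -5 (Y(O, K) = -5 + 0 = -5)
Q = 273 (Q = 133 + 140 = 273)
1/((-446 + Q)*(1*(-29)) + o(Y(-8, -6), 157)) = 1/((-446 + 273)*(1*(-29)) + (157 - 1*(-5))) = 1/(-173*(-29) + (157 + 5)) = 1/(5017 + 162) = 1/5179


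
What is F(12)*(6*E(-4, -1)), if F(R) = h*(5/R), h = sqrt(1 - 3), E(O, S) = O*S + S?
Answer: 15*I*sqrt(2)/2 ≈ 10.607*I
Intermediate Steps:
E(O, S) = S + O*S
h = I*sqrt(2) (h = sqrt(-2) = I*sqrt(2) ≈ 1.4142*I)
F(R) = 5*I*sqrt(2)/R (F(R) = (I*sqrt(2))*(5/R) = 5*I*sqrt(2)/R)
F(12)*(6*E(-4, -1)) = (5*I*sqrt(2)/12)*(6*(-(1 - 4))) = (5*I*sqrt(2)*(1/12))*(6*(-1*(-3))) = (5*I*sqrt(2)/12)*(6*3) = (5*I*sqrt(2)/12)*18 = 15*I*sqrt(2)/2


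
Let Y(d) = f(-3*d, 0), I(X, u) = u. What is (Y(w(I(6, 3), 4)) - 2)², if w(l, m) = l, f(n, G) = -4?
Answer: 36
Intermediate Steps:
Y(d) = -4
(Y(w(I(6, 3), 4)) - 2)² = (-4 - 2)² = (-6)² = 36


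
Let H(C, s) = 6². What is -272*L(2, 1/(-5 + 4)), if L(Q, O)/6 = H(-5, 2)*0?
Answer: 0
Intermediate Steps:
H(C, s) = 36
L(Q, O) = 0 (L(Q, O) = 6*(36*0) = 6*0 = 0)
-272*L(2, 1/(-5 + 4)) = -272*0 = 0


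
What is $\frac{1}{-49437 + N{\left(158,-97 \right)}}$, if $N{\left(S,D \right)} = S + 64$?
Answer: $- \frac{1}{49215} \approx -2.0319 \cdot 10^{-5}$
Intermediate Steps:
$N{\left(S,D \right)} = 64 + S$
$\frac{1}{-49437 + N{\left(158,-97 \right)}} = \frac{1}{-49437 + \left(64 + 158\right)} = \frac{1}{-49437 + 222} = \frac{1}{-49215} = - \frac{1}{49215}$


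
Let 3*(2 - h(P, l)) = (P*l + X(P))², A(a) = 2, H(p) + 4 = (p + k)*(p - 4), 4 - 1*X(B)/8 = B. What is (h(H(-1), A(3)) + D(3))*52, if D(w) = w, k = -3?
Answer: -212212/3 ≈ -70737.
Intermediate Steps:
X(B) = 32 - 8*B
H(p) = -4 + (-4 + p)*(-3 + p) (H(p) = -4 + (p - 3)*(p - 4) = -4 + (-3 + p)*(-4 + p) = -4 + (-4 + p)*(-3 + p))
h(P, l) = 2 - (32 - 8*P + P*l)²/3 (h(P, l) = 2 - (P*l + (32 - 8*P))²/3 = 2 - (32 - 8*P + P*l)²/3)
(h(H(-1), A(3)) + D(3))*52 = ((2 - (32 - 8*(8 + (-1)² - 7*(-1)) + (8 + (-1)² - 7*(-1))*2)²/3) + 3)*52 = ((2 - (32 - 8*(8 + 1 + 7) + (8 + 1 + 7)*2)²/3) + 3)*52 = ((2 - (32 - 8*16 + 16*2)²/3) + 3)*52 = ((2 - (32 - 128 + 32)²/3) + 3)*52 = ((2 - ⅓*(-64)²) + 3)*52 = ((2 - ⅓*4096) + 3)*52 = ((2 - 4096/3) + 3)*52 = (-4090/3 + 3)*52 = -4081/3*52 = -212212/3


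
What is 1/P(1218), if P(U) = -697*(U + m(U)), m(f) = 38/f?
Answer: -609/517021357 ≈ -1.1779e-6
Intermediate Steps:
P(U) = -26486/U - 697*U (P(U) = -697*(U + 38/U) = -26486/U - 697*U)
1/P(1218) = 1/(-26486/1218 - 697*1218) = 1/(-26486*1/1218 - 848946) = 1/(-13243/609 - 848946) = 1/(-517021357/609) = -609/517021357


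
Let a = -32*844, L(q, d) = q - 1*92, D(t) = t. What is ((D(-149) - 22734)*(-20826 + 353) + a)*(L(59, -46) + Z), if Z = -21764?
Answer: -10210949621847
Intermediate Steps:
L(q, d) = -92 + q (L(q, d) = q - 92 = -92 + q)
a = -27008
((D(-149) - 22734)*(-20826 + 353) + a)*(L(59, -46) + Z) = ((-149 - 22734)*(-20826 + 353) - 27008)*((-92 + 59) - 21764) = (-22883*(-20473) - 27008)*(-33 - 21764) = (468483659 - 27008)*(-21797) = 468456651*(-21797) = -10210949621847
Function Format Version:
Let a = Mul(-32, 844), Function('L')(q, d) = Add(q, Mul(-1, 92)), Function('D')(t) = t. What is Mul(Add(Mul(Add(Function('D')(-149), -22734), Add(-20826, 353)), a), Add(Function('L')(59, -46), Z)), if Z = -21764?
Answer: -10210949621847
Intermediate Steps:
Function('L')(q, d) = Add(-92, q) (Function('L')(q, d) = Add(q, -92) = Add(-92, q))
a = -27008
Mul(Add(Mul(Add(Function('D')(-149), -22734), Add(-20826, 353)), a), Add(Function('L')(59, -46), Z)) = Mul(Add(Mul(Add(-149, -22734), Add(-20826, 353)), -27008), Add(Add(-92, 59), -21764)) = Mul(Add(Mul(-22883, -20473), -27008), Add(-33, -21764)) = Mul(Add(468483659, -27008), -21797) = Mul(468456651, -21797) = -10210949621847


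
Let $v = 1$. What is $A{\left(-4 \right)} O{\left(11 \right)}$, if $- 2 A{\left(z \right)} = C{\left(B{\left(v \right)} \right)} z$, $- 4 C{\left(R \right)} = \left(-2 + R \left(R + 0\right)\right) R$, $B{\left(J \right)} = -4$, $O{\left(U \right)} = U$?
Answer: $308$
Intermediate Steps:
$C{\left(R \right)} = - \frac{R \left(-2 + R^{2}\right)}{4}$ ($C{\left(R \right)} = - \frac{\left(-2 + R \left(R + 0\right)\right) R}{4} = - \frac{\left(-2 + R R\right) R}{4} = - \frac{\left(-2 + R^{2}\right) R}{4} = - \frac{R \left(-2 + R^{2}\right)}{4}$)
$A{\left(z \right)} = - 7 z$ ($A{\left(z \right)} = - \frac{\frac{1}{4} \left(-4\right) \left(2 - \left(-4\right)^{2}\right) z}{2} = - \frac{\frac{1}{4} \left(-4\right) \left(2 - 16\right) z}{2} = - \frac{\frac{1}{4} \left(-4\right) \left(-14\right) z}{2} = - \frac{14 z}{2} = - 7 z$)
$A{\left(-4 \right)} O{\left(11 \right)} = \left(-7\right) \left(-4\right) 11 = 28 \cdot 11 = 308$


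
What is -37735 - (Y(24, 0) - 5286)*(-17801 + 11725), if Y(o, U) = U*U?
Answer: -32155471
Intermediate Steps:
Y(o, U) = U²
-37735 - (Y(24, 0) - 5286)*(-17801 + 11725) = -37735 - (0² - 5286)*(-17801 + 11725) = -37735 - (0 - 5286)*(-6076) = -37735 - (-5286)*(-6076) = -37735 - 1*32117736 = -37735 - 32117736 = -32155471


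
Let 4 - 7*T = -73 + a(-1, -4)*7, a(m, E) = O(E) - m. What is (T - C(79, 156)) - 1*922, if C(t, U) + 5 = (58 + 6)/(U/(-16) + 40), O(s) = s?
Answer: -109519/121 ≈ -905.12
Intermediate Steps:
C(t, U) = -5 + 64/(40 - U/16) (C(t, U) = -5 + (58 + 6)/(U/(-16) + 40) = -5 + 64/(U*(-1/16) + 40) = -5 + 64/(-U/16 + 40) = -5 + 64/(40 - U/16))
a(m, E) = E - m
T = 14 (T = 4/7 - (-73 + (-4 - 1*(-1))*7)/7 = 4/7 - (-73 + (-4 + 1)*7)/7 = 4/7 - (-73 - 3*7)/7 = 4/7 - (-73 - 21)/7 = 4/7 - ⅐*(-94) = 4/7 + 94/7 = 14)
(T - C(79, 156)) - 1*922 = (14 - (2176 - 5*156)/(-640 + 156)) - 1*922 = (14 - (2176 - 780)/(-484)) - 922 = (14 - (-1)*1396/484) - 922 = (14 - 1*(-349/121)) - 922 = (14 + 349/121) - 922 = 2043/121 - 922 = -109519/121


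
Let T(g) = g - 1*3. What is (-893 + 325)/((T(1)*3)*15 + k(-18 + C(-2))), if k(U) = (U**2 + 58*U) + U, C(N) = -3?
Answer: 71/111 ≈ 0.63964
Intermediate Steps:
T(g) = -3 + g (T(g) = g - 3 = -3 + g)
k(U) = U**2 + 59*U
(-893 + 325)/((T(1)*3)*15 + k(-18 + C(-2))) = (-893 + 325)/(((-3 + 1)*3)*15 + (-18 - 3)*(59 + (-18 - 3))) = -568/(-2*3*15 - 21*(59 - 21)) = -568/(-6*15 - 21*38) = -568/(-90 - 798) = -568/(-888) = -568*(-1/888) = 71/111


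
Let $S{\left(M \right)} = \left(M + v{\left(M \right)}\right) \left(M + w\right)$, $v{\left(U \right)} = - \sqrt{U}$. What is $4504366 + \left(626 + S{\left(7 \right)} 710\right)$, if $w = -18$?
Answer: $4450322 + 7810 \sqrt{7} \approx 4.471 \cdot 10^{6}$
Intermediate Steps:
$S{\left(M \right)} = \left(-18 + M\right) \left(M - \sqrt{M}\right)$ ($S{\left(M \right)} = \left(M - \sqrt{M}\right) \left(M - 18\right) = \left(M - \sqrt{M}\right) \left(-18 + M\right) = \left(-18 + M\right) \left(M - \sqrt{M}\right)$)
$4504366 + \left(626 + S{\left(7 \right)} 710\right) = 4504366 + \left(626 + \left(7^{2} - 7^{\frac{3}{2}} - 126 + 18 \sqrt{7}\right) 710\right) = 4504366 + \left(626 + \left(49 - 7 \sqrt{7} - 126 + 18 \sqrt{7}\right) 710\right) = 4504366 + \left(626 + \left(-77 + 11 \sqrt{7}\right) 710\right) = 4504366 + \left(626 - \left(54670 - 7810 \sqrt{7}\right)\right) = 4504366 - \left(54044 - 7810 \sqrt{7}\right) = 4450322 + 7810 \sqrt{7}$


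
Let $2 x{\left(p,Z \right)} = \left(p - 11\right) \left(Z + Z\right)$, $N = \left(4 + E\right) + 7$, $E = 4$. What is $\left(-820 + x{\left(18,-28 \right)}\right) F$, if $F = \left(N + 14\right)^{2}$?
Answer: $-854456$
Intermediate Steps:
$N = 15$ ($N = \left(4 + 4\right) + 7 = 8 + 7 = 15$)
$F = 841$ ($F = \left(15 + 14\right)^{2} = 29^{2} = 841$)
$x{\left(p,Z \right)} = Z \left(-11 + p\right)$ ($x{\left(p,Z \right)} = \frac{\left(p - 11\right) \left(Z + Z\right)}{2} = \frac{\left(-11 + p\right) 2 Z}{2} = \frac{2 Z \left(-11 + p\right)}{2} = Z \left(-11 + p\right)$)
$\left(-820 + x{\left(18,-28 \right)}\right) F = \left(-820 - 28 \left(-11 + 18\right)\right) 841 = \left(-820 - 196\right) 841 = \left(-1016\right) 841 = -854456$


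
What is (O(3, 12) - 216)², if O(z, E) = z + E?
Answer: 40401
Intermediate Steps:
O(z, E) = E + z
(O(3, 12) - 216)² = ((12 + 3) - 216)² = (15 - 216)² = (-201)² = 40401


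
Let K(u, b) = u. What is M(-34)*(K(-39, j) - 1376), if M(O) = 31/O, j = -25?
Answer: 43865/34 ≈ 1290.1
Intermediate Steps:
M(-34)*(K(-39, j) - 1376) = (31/(-34))*(-39 - 1376) = (31*(-1/34))*(-1415) = -31/34*(-1415) = 43865/34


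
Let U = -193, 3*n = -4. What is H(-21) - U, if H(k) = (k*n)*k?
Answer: -395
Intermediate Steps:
n = -4/3 (n = (1/3)*(-4) = -4/3 ≈ -1.3333)
H(k) = -4*k**2/3 (H(k) = (k*(-4/3))*k = (-4*k/3)*k = -4*k**2/3)
H(-21) - U = -4/3*(-21)**2 - 1*(-193) = -4/3*441 + 193 = -588 + 193 = -395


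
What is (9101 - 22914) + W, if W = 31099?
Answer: 17286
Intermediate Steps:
(9101 - 22914) + W = (9101 - 22914) + 31099 = -13813 + 31099 = 17286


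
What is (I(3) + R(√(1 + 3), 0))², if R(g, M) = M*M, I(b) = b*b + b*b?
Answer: 324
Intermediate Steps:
I(b) = 2*b² (I(b) = b² + b² = 2*b²)
R(g, M) = M²
(I(3) + R(√(1 + 3), 0))² = (2*3² + 0²)² = (2*9 + 0)² = (18 + 0)² = 18² = 324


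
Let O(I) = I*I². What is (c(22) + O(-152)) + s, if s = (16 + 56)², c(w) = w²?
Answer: -3506140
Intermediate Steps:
s = 5184 (s = 72² = 5184)
O(I) = I³
(c(22) + O(-152)) + s = (22² + (-152)³) + 5184 = (484 - 3511808) + 5184 = -3511324 + 5184 = -3506140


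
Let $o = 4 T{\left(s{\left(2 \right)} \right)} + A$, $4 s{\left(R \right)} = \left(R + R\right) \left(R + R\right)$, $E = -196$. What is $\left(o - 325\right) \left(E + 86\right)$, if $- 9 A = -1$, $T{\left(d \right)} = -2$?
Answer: $\frac{329560}{9} \approx 36618.0$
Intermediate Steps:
$s{\left(R \right)} = R^{2}$ ($s{\left(R \right)} = \frac{\left(R + R\right) \left(R + R\right)}{4} = \frac{2 R 2 R}{4} = \frac{4 R^{2}}{4} = R^{2}$)
$A = \frac{1}{9}$ ($A = \left(- \frac{1}{9}\right) \left(-1\right) = \frac{1}{9} \approx 0.11111$)
$o = - \frac{71}{9}$ ($o = 4 \left(-2\right) + \frac{1}{9} = -8 + \frac{1}{9} = - \frac{71}{9} \approx -7.8889$)
$\left(o - 325\right) \left(E + 86\right) = \left(- \frac{71}{9} - 325\right) \left(-196 + 86\right) = \left(- \frac{2996}{9}\right) \left(-110\right) = \frac{329560}{9}$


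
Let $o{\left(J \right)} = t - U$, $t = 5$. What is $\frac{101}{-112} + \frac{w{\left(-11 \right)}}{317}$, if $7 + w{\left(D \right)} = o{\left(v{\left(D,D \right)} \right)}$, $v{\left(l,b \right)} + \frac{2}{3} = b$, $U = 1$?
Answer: $- \frac{32353}{35504} \approx -0.91125$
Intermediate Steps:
$v{\left(l,b \right)} = - \frac{2}{3} + b$
$o{\left(J \right)} = 4$ ($o{\left(J \right)} = 5 - 1 = 4$)
$w{\left(D \right)} = -3$ ($w{\left(D \right)} = -7 + 4 = -3$)
$\frac{101}{-112} + \frac{w{\left(-11 \right)}}{317} = \frac{101}{-112} - \frac{3}{317} = 101 \left(- \frac{1}{112}\right) - \frac{3}{317} = - \frac{101}{112} - \frac{3}{317} = - \frac{32353}{35504}$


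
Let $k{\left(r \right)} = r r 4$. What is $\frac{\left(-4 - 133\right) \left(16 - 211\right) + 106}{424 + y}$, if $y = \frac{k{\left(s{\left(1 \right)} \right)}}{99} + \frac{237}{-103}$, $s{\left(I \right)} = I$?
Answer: $\frac{273493737}{4300477} \approx 63.596$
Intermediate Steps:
$k{\left(r \right)} = 4 r^{2}$ ($k{\left(r \right)} = r^{2} \cdot 4 = 4 r^{2}$)
$y = - \frac{23051}{10197}$ ($y = \frac{4 \cdot 1^{2}}{99} + \frac{237}{-103} = 4 \cdot 1 \cdot \frac{1}{99} + 237 \left(- \frac{1}{103}\right) = 4 \cdot \frac{1}{99} - \frac{237}{103} = \frac{4}{99} - \frac{237}{103} = - \frac{23051}{10197} \approx -2.2606$)
$\frac{\left(-4 - 133\right) \left(16 - 211\right) + 106}{424 + y} = \frac{\left(-4 - 133\right) \left(16 - 211\right) + 106}{424 - \frac{23051}{10197}} = \frac{\left(-137\right) \left(-195\right) + 106}{\frac{4300477}{10197}} = \left(26715 + 106\right) \frac{10197}{4300477} = 26821 \cdot \frac{10197}{4300477} = \frac{273493737}{4300477}$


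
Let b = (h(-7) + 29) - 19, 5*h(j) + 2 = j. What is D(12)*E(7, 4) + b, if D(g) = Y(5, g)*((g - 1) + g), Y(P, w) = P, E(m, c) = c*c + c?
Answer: 11541/5 ≈ 2308.2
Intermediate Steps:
E(m, c) = c + c² (E(m, c) = c² + c = c + c²)
h(j) = -⅖ + j/5
b = 41/5 (b = ((-⅖ + (⅕)*(-7)) + 29) - 19 = ((-⅖ - 7/5) + 29) - 19 = (-9/5 + 29) - 19 = 136/5 - 19 = 41/5 ≈ 8.2000)
D(g) = -5 + 10*g (D(g) = 5*((g - 1) + g) = 5*((-1 + g) + g) = 5*(-1 + 2*g) = -5 + 10*g)
D(12)*E(7, 4) + b = (-5 + 10*12)*(4*(1 + 4)) + 41/5 = (-5 + 120)*(4*5) + 41/5 = 115*20 + 41/5 = 2300 + 41/5 = 11541/5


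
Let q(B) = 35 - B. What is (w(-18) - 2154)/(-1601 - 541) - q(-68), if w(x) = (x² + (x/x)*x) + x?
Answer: -36460/357 ≈ -102.13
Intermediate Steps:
w(x) = x² + 2*x (w(x) = (x² + 1*x) + x = (x² + x) + x = (x + x²) + x = x² + 2*x)
(w(-18) - 2154)/(-1601 - 541) - q(-68) = (-18*(2 - 18) - 2154)/(-1601 - 541) - (35 - 1*(-68)) = (-18*(-16) - 2154)/(-2142) - (35 + 68) = (288 - 2154)*(-1/2142) - 1*103 = -1866*(-1/2142) - 103 = 311/357 - 103 = -36460/357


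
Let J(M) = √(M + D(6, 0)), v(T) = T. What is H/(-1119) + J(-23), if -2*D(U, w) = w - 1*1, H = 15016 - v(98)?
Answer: -14918/1119 + 3*I*√10/2 ≈ -13.332 + 4.7434*I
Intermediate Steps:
H = 14918 (H = 15016 - 1*98 = 15016 - 98 = 14918)
D(U, w) = ½ - w/2 (D(U, w) = -(w - 1*1)/2 = -(w - 1)/2 = -(-1 + w)/2 = ½ - w/2)
J(M) = √(½ + M) (J(M) = √(M + (½ - ½*0)) = √(M + (½ + 0)) = √(M + ½) = √(½ + M))
H/(-1119) + J(-23) = 14918/(-1119) + √(2 + 4*(-23))/2 = 14918*(-1/1119) + √(2 - 92)/2 = -14918/1119 + √(-90)/2 = -14918/1119 + (3*I*√10)/2 = -14918/1119 + 3*I*√10/2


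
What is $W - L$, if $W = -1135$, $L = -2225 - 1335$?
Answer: $2425$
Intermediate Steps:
$L = -3560$ ($L = -2225 - 1335 = -3560$)
$W - L = -1135 - -3560 = -1135 + 3560 = 2425$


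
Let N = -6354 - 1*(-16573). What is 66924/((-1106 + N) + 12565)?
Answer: 11154/3613 ≈ 3.0872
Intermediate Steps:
N = 10219 (N = -6354 + 16573 = 10219)
66924/((-1106 + N) + 12565) = 66924/((-1106 + 10219) + 12565) = 66924/(9113 + 12565) = 66924/21678 = 66924*(1/21678) = 11154/3613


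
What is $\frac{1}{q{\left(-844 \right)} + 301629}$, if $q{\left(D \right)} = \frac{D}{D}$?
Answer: $\frac{1}{301630} \approx 3.3153 \cdot 10^{-6}$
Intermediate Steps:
$q{\left(D \right)} = 1$
$\frac{1}{q{\left(-844 \right)} + 301629} = \frac{1}{1 + 301629} = \frac{1}{301630}$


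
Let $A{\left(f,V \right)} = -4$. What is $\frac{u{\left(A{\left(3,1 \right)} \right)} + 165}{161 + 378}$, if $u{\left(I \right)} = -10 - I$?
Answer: $\frac{159}{539} \approx 0.29499$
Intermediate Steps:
$\frac{u{\left(A{\left(3,1 \right)} \right)} + 165}{161 + 378} = \frac{\left(-10 - -4\right) + 165}{161 + 378} = \frac{\left(-10 + 4\right) + 165}{539} = \left(-6 + 165\right) \frac{1}{539} = 159 \cdot \frac{1}{539} = \frac{159}{539}$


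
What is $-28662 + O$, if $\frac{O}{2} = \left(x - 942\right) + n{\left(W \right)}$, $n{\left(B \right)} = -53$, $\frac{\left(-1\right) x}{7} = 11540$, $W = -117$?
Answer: $-192212$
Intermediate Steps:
$x = -80780$ ($x = \left(-7\right) 11540 = -80780$)
$O = -163550$ ($O = 2 \left(\left(-80780 - 942\right) - 53\right) = 2 \left(-81722 - 53\right) = 2 \left(-81775\right) = -163550$)
$-28662 + O = -28662 - 163550 = -192212$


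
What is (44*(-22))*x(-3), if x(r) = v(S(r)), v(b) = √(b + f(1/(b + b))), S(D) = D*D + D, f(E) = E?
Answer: -484*√219/3 ≈ -2387.5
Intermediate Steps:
S(D) = D + D² (S(D) = D² + D = D + D²)
v(b) = √(b + 1/(2*b)) (v(b) = √(b + 1/(b + b)) = √(b + 1/(2*b)))
x(r) = √(2/(r*(1 + r)) + 4*r*(1 + r))/2 (x(r) = √(2/((r*(1 + r))) + 4*(r*(1 + r)))/2 = √(2*(1/(r*(1 + r))) + 4*r*(1 + r))/2 = √(2/(r*(1 + r)) + 4*r*(1 + r))/2)
(44*(-22))*x(-3) = (44*(-22))*(√2*√((1 + 2*(-3)²*(1 - 3)²)/((-3)*(1 - 3)))/2) = -484*√2*√(-⅓*(1 + 2*9*(-2)²)/(-2)) = -484*√2*√(-⅓*(-½)*(1 + 2*9*4)) = -484*√2*√(-⅓*(-½)*(1 + 72)) = -484*√2*√(-⅓*(-½)*73) = -484*√2*√(73/6) = -484*√2*√438/6 = -484*√219/3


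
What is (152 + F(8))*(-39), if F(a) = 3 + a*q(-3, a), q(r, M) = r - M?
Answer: -2613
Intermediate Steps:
F(a) = 3 + a*(-3 - a)
(152 + F(8))*(-39) = (152 + (3 - 1*8*(3 + 8)))*(-39) = (152 + (3 - 1*8*11))*(-39) = (152 + (3 - 88))*(-39) = (152 - 85)*(-39) = 67*(-39) = -2613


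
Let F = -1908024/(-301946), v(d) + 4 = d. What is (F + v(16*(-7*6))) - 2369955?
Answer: -357900319951/150973 ≈ -2.3706e+6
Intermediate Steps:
v(d) = -4 + d
F = 954012/150973 (F = -1908024*(-1/301946) = 954012/150973 ≈ 6.3191)
(F + v(16*(-7*6))) - 2369955 = (954012/150973 + (-4 + 16*(-7*6))) - 2369955 = (954012/150973 + (-4 + 16*(-42))) - 2369955 = (954012/150973 + (-4 - 672)) - 2369955 = (954012/150973 - 676) - 2369955 = -101103736/150973 - 2369955 = -357900319951/150973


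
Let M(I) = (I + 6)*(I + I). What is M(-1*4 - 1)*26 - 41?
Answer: -301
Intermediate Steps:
M(I) = 2*I*(6 + I) (M(I) = (6 + I)*(2*I) = 2*I*(6 + I))
M(-1*4 - 1)*26 - 41 = (2*(-1*4 - 1)*(6 + (-1*4 - 1)))*26 - 41 = (2*(-4 - 1)*(6 + (-4 - 1)))*26 - 41 = (2*(-5)*(6 - 5))*26 - 41 = (2*(-5)*1)*26 - 41 = -10*26 - 41 = -260 - 41 = -301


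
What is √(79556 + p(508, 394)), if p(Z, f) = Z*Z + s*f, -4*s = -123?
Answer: 3*√155438/2 ≈ 591.38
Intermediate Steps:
s = 123/4 (s = -¼*(-123) = 123/4 ≈ 30.750)
p(Z, f) = Z² + 123*f/4 (p(Z, f) = Z*Z + 123*f/4 = Z² + 123*f/4)
√(79556 + p(508, 394)) = √(79556 + (508² + (123/4)*394)) = √(79556 + (258064 + 24231/2)) = √(79556 + 540359/2) = √(699471/2) = 3*√155438/2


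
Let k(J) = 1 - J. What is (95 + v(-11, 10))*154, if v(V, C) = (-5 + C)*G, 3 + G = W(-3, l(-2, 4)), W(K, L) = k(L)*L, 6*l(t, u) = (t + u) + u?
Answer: 12320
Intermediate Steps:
l(t, u) = u/3 + t/6 (l(t, u) = ((t + u) + u)/6 = (t + 2*u)/6 = u/3 + t/6)
W(K, L) = L*(1 - L) (W(K, L) = (1 - L)*L = L*(1 - L))
G = -3 (G = -3 + ((⅓)*4 + (⅙)*(-2))*(1 - ((⅓)*4 + (⅙)*(-2))) = -3 + (4/3 - ⅓)*(1 - (4/3 - ⅓)) = -3 + 1*(1 - 1*1) = -3 + 1*(1 - 1) = -3 + 1*0 = -3 + 0 = -3)
v(V, C) = 15 - 3*C (v(V, C) = (-5 + C)*(-3) = 15 - 3*C)
(95 + v(-11, 10))*154 = (95 + (15 - 3*10))*154 = (95 + (15 - 30))*154 = (95 - 15)*154 = 80*154 = 12320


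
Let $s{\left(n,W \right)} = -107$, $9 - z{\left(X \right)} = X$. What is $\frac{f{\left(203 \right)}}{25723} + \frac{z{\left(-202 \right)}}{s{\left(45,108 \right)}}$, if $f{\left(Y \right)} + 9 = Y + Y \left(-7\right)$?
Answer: $- \frac{5558842}{2752361} \approx -2.0197$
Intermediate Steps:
$z{\left(X \right)} = 9 - X$
$f{\left(Y \right)} = -9 - 6 Y$ ($f{\left(Y \right)} = -9 + \left(Y + Y \left(-7\right)\right) = -9 + \left(Y - 7 Y\right) = -9 - 6 Y$)
$\frac{f{\left(203 \right)}}{25723} + \frac{z{\left(-202 \right)}}{s{\left(45,108 \right)}} = \frac{-9 - 1218}{25723} + \frac{9 - -202}{-107} = \left(-9 - 1218\right) \frac{1}{25723} + \left(9 + 202\right) \left(- \frac{1}{107}\right) = \left(-1227\right) \frac{1}{25723} + 211 \left(- \frac{1}{107}\right) = - \frac{1227}{25723} - \frac{211}{107} = - \frac{5558842}{2752361}$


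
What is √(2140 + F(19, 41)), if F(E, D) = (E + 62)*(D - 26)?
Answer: √3355 ≈ 57.922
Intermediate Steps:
F(E, D) = (-26 + D)*(62 + E) (F(E, D) = (62 + E)*(-26 + D) = (-26 + D)*(62 + E))
√(2140 + F(19, 41)) = √(2140 + (-1612 - 26*19 + 62*41 + 41*19)) = √(2140 + (-1612 - 494 + 2542 + 779)) = √(2140 + 1215) = √3355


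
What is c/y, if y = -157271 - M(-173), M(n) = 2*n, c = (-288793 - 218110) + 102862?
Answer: 404041/156925 ≈ 2.5747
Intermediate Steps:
c = -404041 (c = -506903 + 102862 = -404041)
y = -156925 (y = -157271 - 2*(-173) = -157271 - 1*(-346) = -157271 + 346 = -156925)
c/y = -404041/(-156925) = -404041*(-1/156925) = 404041/156925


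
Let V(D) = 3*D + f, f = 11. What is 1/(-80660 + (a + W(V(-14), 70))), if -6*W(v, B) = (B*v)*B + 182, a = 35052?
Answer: -3/60965 ≈ -4.9209e-5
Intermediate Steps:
V(D) = 11 + 3*D (V(D) = 3*D + 11 = 11 + 3*D)
W(v, B) = -91/3 - v*B²/6 (W(v, B) = -((B*v)*B + 182)/6 = -(v*B² + 182)/6 = -(182 + v*B²)/6 = -91/3 - v*B²/6)
1/(-80660 + (a + W(V(-14), 70))) = 1/(-80660 + (35052 + (-91/3 - ⅙*(11 + 3*(-14))*70²))) = 1/(-80660 + (35052 + (-91/3 - ⅙*(11 - 42)*4900))) = 1/(-80660 + (35052 + (-91/3 - ⅙*(-31)*4900))) = 1/(-80660 + (35052 + (-91/3 + 75950/3))) = 1/(-80660 + (35052 + 75859/3)) = 1/(-80660 + 181015/3) = 1/(-60965/3) = -3/60965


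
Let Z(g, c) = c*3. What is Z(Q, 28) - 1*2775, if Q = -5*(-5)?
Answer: -2691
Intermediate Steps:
Q = 25
Z(g, c) = 3*c
Z(Q, 28) - 1*2775 = 3*28 - 1*2775 = 84 - 2775 = -2691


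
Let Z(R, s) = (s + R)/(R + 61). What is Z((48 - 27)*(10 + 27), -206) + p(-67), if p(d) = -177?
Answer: -147755/838 ≈ -176.32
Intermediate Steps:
Z(R, s) = (R + s)/(61 + R)
Z((48 - 27)*(10 + 27), -206) + p(-67) = ((48 - 27)*(10 + 27) - 206)/(61 + (48 - 27)*(10 + 27)) - 177 = (21*37 - 206)/(61 + 21*37) - 177 = (777 - 206)/(61 + 777) - 177 = 571/838 - 177 = -147755/838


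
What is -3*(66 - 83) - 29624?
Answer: -29573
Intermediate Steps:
-3*(66 - 83) - 29624 = -3*(-17) - 29624 = 51 - 29624 = -29573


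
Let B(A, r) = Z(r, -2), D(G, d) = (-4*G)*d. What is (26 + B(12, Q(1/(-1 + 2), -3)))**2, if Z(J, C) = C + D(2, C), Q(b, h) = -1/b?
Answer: 1600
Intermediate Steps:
D(G, d) = -4*G*d
Z(J, C) = -7*C (Z(J, C) = C - 4*2*C = C - 8*C = -7*C)
B(A, r) = 14 (B(A, r) = -7*(-2) = 14)
(26 + B(12, Q(1/(-1 + 2), -3)))**2 = (26 + 14)**2 = 40**2 = 1600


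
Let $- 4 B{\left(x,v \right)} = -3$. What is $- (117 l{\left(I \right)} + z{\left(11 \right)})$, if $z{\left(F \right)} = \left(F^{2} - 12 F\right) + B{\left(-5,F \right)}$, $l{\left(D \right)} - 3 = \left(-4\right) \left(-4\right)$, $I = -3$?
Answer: $- \frac{8851}{4} \approx -2212.8$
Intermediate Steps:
$B{\left(x,v \right)} = \frac{3}{4}$ ($B{\left(x,v \right)} = \left(- \frac{1}{4}\right) \left(-3\right) = \frac{3}{4}$)
$l{\left(D \right)} = 19$ ($l{\left(D \right)} = 3 - -16 = 3 + 16 = 19$)
$z{\left(F \right)} = \frac{3}{4} + F^{2} - 12 F$ ($z{\left(F \right)} = \left(F^{2} - 12 F\right) + \frac{3}{4} = \frac{3}{4} + F^{2} - 12 F$)
$- (117 l{\left(I \right)} + z{\left(11 \right)}) = - (117 \cdot 19 + \left(\frac{3}{4} + 11^{2} - 132\right)) = - (2223 + \left(\frac{3}{4} + 121 - 132\right)) = - (2223 - \frac{41}{4}) = \left(-1\right) \frac{8851}{4} = - \frac{8851}{4}$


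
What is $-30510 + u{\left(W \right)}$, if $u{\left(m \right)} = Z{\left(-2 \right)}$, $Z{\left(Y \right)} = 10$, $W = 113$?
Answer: $-30500$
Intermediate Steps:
$u{\left(m \right)} = 10$
$-30510 + u{\left(W \right)} = -30510 + 10 = -30500$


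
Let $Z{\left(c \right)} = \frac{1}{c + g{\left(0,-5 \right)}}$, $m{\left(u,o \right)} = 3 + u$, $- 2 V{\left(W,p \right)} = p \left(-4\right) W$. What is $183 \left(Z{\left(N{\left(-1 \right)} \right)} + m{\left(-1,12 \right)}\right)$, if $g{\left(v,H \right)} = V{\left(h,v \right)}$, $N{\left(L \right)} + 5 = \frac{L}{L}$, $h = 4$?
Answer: $\frac{1281}{4} \approx 320.25$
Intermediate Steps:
$N{\left(L \right)} = -4$ ($N{\left(L \right)} = -5 + \frac{L}{L} = -5 + 1 = -4$)
$V{\left(W,p \right)} = 2 W p$ ($V{\left(W,p \right)} = - \frac{p \left(-4\right) W}{2} = - \frac{- 4 p W}{2} = - \frac{\left(-4\right) W p}{2} = 2 W p$)
$g{\left(v,H \right)} = 8 v$ ($g{\left(v,H \right)} = 2 \cdot 4 v = 8 v$)
$Z{\left(c \right)} = \frac{1}{c}$ ($Z{\left(c \right)} = \frac{1}{c + 8 \cdot 0} = \frac{1}{c + 0} = \frac{1}{c}$)
$183 \left(Z{\left(N{\left(-1 \right)} \right)} + m{\left(-1,12 \right)}\right) = 183 \left(\frac{1}{-4} + \left(3 - 1\right)\right) = 183 \left(- \frac{1}{4} + 2\right) = 183 \cdot \frac{7}{4} = \frac{1281}{4}$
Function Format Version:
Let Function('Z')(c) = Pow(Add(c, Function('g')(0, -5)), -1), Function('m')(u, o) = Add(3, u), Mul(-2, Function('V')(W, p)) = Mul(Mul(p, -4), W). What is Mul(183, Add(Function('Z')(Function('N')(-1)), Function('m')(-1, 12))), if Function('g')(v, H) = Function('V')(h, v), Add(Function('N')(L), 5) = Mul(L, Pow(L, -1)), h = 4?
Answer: Rational(1281, 4) ≈ 320.25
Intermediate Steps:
Function('N')(L) = -4 (Function('N')(L) = Add(-5, Mul(L, Pow(L, -1))) = Add(-5, 1) = -4)
Function('V')(W, p) = Mul(2, W, p) (Function('V')(W, p) = Mul(Rational(-1, 2), Mul(Mul(p, -4), W)) = Mul(Rational(-1, 2), Mul(Mul(-4, p), W)) = Mul(Rational(-1, 2), Mul(-4, W, p)) = Mul(2, W, p))
Function('g')(v, H) = Mul(8, v) (Function('g')(v, H) = Mul(2, 4, v) = Mul(8, v))
Function('Z')(c) = Pow(c, -1) (Function('Z')(c) = Pow(Add(c, Mul(8, 0)), -1) = Pow(Add(c, 0), -1) = Pow(c, -1))
Mul(183, Add(Function('Z')(Function('N')(-1)), Function('m')(-1, 12))) = Mul(183, Add(Pow(-4, -1), Add(3, -1))) = Mul(183, Add(Rational(-1, 4), 2)) = Mul(183, Rational(7, 4)) = Rational(1281, 4)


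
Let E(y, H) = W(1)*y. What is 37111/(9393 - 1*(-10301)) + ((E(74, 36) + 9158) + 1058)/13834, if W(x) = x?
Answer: 358022417/136223398 ≈ 2.6282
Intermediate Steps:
E(y, H) = y (E(y, H) = 1*y = y)
37111/(9393 - 1*(-10301)) + ((E(74, 36) + 9158) + 1058)/13834 = 37111/(9393 - 1*(-10301)) + ((74 + 9158) + 1058)/13834 = 37111/(9393 + 10301) + (9232 + 1058)*(1/13834) = 37111/19694 + 10290*(1/13834) = 37111*(1/19694) + 5145/6917 = 37111/19694 + 5145/6917 = 358022417/136223398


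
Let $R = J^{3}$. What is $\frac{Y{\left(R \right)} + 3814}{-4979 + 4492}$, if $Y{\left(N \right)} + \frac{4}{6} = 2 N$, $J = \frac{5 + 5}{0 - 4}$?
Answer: $- \frac{45385}{5844} \approx -7.7661$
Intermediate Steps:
$J = - \frac{5}{2}$ ($J = \frac{10}{-4} = 10 \left(- \frac{1}{4}\right) = - \frac{5}{2} \approx -2.5$)
$R = - \frac{125}{8}$ ($R = \left(- \frac{5}{2}\right)^{3} = - \frac{125}{8} \approx -15.625$)
$Y{\left(N \right)} = - \frac{2}{3} + 2 N$
$\frac{Y{\left(R \right)} + 3814}{-4979 + 4492} = \frac{\left(- \frac{2}{3} + 2 \left(- \frac{125}{8}\right)\right) + 3814}{-4979 + 4492} = \frac{\left(- \frac{2}{3} - \frac{125}{4}\right) + 3814}{-487} = \left(- \frac{383}{12} + 3814\right) \left(- \frac{1}{487}\right) = \frac{45385}{12} \left(- \frac{1}{487}\right) = - \frac{45385}{5844}$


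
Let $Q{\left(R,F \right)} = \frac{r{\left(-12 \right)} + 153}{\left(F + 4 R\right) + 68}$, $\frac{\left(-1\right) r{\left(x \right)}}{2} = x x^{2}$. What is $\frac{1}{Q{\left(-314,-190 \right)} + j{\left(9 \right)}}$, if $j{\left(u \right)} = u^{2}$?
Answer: $\frac{1378}{108009} \approx 0.012758$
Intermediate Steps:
$r{\left(x \right)} = - 2 x^{3}$ ($r{\left(x \right)} = - 2 x x^{2} = - 2 x^{3}$)
$Q{\left(R,F \right)} = \frac{3609}{68 + F + 4 R}$ ($Q{\left(R,F \right)} = \frac{- 2 \left(-12\right)^{3} + 153}{\left(F + 4 R\right) + 68} = \frac{\left(-2\right) \left(-1728\right) + 153}{68 + F + 4 R} = \frac{3456 + 153}{68 + F + 4 R} = \frac{3609}{68 + F + 4 R}$)
$\frac{1}{Q{\left(-314,-190 \right)} + j{\left(9 \right)}} = \frac{1}{\frac{3609}{68 - 190 + 4 \left(-314\right)} + 9^{2}} = \frac{1}{\frac{3609}{68 - 190 - 1256} + 81} = \frac{1}{\frac{3609}{-1378} + 81} = \frac{1}{3609 \left(- \frac{1}{1378}\right) + 81} = \frac{1}{- \frac{3609}{1378} + 81} = \frac{1}{\frac{108009}{1378}} = \frac{1378}{108009}$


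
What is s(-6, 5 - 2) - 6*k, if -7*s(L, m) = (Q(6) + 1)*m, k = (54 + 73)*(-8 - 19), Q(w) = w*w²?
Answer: 20481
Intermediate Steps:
Q(w) = w³
k = -3429 (k = 127*(-27) = -3429)
s(L, m) = -31*m (s(L, m) = -(6³ + 1)*m/7 = -(216 + 1)*m/7 = -31*m)
s(-6, 5 - 2) - 6*k = -31*(5 - 2) - 6*(-3429) = -31*3 + 20574 = -93 + 20574 = 20481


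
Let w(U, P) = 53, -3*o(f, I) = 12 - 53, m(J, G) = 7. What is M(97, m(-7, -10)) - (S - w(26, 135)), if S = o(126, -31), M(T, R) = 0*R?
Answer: 118/3 ≈ 39.333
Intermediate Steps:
M(T, R) = 0
o(f, I) = 41/3 (o(f, I) = -(12 - 53)/3 = -⅓*(-41) = 41/3)
S = 41/3 ≈ 13.667
M(97, m(-7, -10)) - (S - w(26, 135)) = 0 - (41/3 - 1*53) = 0 - (41/3 - 53) = 0 - 1*(-118/3) = 0 + 118/3 = 118/3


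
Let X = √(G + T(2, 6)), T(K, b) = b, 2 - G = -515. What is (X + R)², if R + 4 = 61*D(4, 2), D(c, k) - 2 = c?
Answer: (362 + √523)² ≈ 1.4812e+5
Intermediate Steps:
G = 517 (G = 2 - 1*(-515) = 2 + 515 = 517)
D(c, k) = 2 + c
R = 362 (R = -4 + 61*(2 + 4) = -4 + 61*6 = -4 + 366 = 362)
X = √523 (X = √(517 + 6) = √523 ≈ 22.869)
(X + R)² = (√523 + 362)² = (362 + √523)²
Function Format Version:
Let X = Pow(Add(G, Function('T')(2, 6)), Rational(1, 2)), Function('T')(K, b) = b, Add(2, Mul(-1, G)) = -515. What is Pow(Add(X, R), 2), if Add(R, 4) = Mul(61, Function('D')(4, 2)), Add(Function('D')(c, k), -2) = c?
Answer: Pow(Add(362, Pow(523, Rational(1, 2))), 2) ≈ 1.4812e+5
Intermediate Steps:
G = 517 (G = Add(2, Mul(-1, -515)) = Add(2, 515) = 517)
Function('D')(c, k) = Add(2, c)
R = 362 (R = Add(-4, Mul(61, Add(2, 4))) = Add(-4, Mul(61, 6)) = Add(-4, 366) = 362)
X = Pow(523, Rational(1, 2)) (X = Pow(Add(517, 6), Rational(1, 2)) = Pow(523, Rational(1, 2)) ≈ 22.869)
Pow(Add(X, R), 2) = Pow(Add(Pow(523, Rational(1, 2)), 362), 2) = Pow(Add(362, Pow(523, Rational(1, 2))), 2)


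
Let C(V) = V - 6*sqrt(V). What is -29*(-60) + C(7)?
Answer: 1747 - 6*sqrt(7) ≈ 1731.1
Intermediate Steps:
-29*(-60) + C(7) = -29*(-60) + (7 - 6*sqrt(7)) = 1740 + (7 - 6*sqrt(7)) = 1747 - 6*sqrt(7)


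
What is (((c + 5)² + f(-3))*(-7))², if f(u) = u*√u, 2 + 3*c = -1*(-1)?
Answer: 1775221/81 - 19208*I*√3/3 ≈ 21916.0 - 11090.0*I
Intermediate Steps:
c = -⅓ (c = -⅔ + (-1*(-1))/3 = -⅔ + (⅓)*1 = -⅔ + ⅓ = -⅓ ≈ -0.33333)
f(u) = u^(3/2)
(((c + 5)² + f(-3))*(-7))² = (((-⅓ + 5)² + (-3)^(3/2))*(-7))² = (((14/3)² - 3*I*√3)*(-7))² = ((196/9 - 3*I*√3)*(-7))² = (-1372/9 + 21*I*√3)²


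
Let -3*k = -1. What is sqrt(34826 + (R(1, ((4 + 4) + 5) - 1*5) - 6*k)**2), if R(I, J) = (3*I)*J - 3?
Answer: sqrt(35187) ≈ 187.58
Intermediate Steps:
k = 1/3 (k = -1/3*(-1) = 1/3 ≈ 0.33333)
R(I, J) = -3 + 3*I*J (R(I, J) = 3*I*J - 3 = -3 + 3*I*J)
sqrt(34826 + (R(1, ((4 + 4) + 5) - 1*5) - 6*k)**2) = sqrt(34826 + ((-3 + 3*1*(((4 + 4) + 5) - 1*5)) - 6*1/3)**2) = sqrt(34826 + ((-3 + 3*1*((8 + 5) - 5)) - 2)**2) = sqrt(34826 + ((-3 + 3*1*(13 - 5)) - 2)**2) = sqrt(34826 + ((-3 + 3*1*8) - 2)**2) = sqrt(34826 + ((-3 + 24) - 2)**2) = sqrt(34826 + (21 - 2)**2) = sqrt(34826 + 19**2) = sqrt(34826 + 361) = sqrt(35187)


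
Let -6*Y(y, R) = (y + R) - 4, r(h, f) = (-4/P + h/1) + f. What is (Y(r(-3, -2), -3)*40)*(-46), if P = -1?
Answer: -7360/3 ≈ -2453.3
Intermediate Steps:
r(h, f) = 4 + f + h (r(h, f) = (-4/(-1) + h/1) + f = (-4*(-1) + h*1) + f = (4 + h) + f = 4 + f + h)
Y(y, R) = ⅔ - R/6 - y/6 (Y(y, R) = -((y + R) - 4)/6 = -((R + y) - 4)/6 = -(-4 + R + y)/6 = ⅔ - R/6 - y/6)
(Y(r(-3, -2), -3)*40)*(-46) = ((⅔ - ⅙*(-3) - (4 - 2 - 3)/6)*40)*(-46) = ((⅔ + ½ - ⅙*(-1))*40)*(-46) = ((⅔ + ½ + ⅙)*40)*(-46) = ((4/3)*40)*(-46) = (160/3)*(-46) = -7360/3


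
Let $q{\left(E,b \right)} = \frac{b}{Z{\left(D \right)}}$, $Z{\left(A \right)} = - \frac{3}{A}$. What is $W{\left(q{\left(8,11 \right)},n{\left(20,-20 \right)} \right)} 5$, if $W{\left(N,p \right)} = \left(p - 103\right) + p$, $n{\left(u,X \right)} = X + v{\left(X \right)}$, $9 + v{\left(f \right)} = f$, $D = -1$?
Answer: $-1005$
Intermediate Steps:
$v{\left(f \right)} = -9 + f$
$q{\left(E,b \right)} = \frac{b}{3}$ ($q{\left(E,b \right)} = \frac{b}{\left(-3\right) \frac{1}{-1}} = \frac{b}{\left(-3\right) \left(-1\right)} = \frac{b}{3}$)
$n{\left(u,X \right)} = -9 + 2 X$ ($n{\left(u,X \right)} = X + \left(-9 + X\right) = -9 + 2 X$)
$W{\left(N,p \right)} = -103 + 2 p$ ($W{\left(N,p \right)} = \left(-103 + p\right) + p = -103 + 2 p$)
$W{\left(q{\left(8,11 \right)},n{\left(20,-20 \right)} \right)} 5 = \left(-103 + 2 \left(-9 + 2 \left(-20\right)\right)\right) 5 = \left(-103 + 2 \left(-9 - 40\right)\right) 5 = \left(-103 + 2 \left(-49\right)\right) 5 = \left(-103 - 98\right) 5 = \left(-201\right) 5 = -1005$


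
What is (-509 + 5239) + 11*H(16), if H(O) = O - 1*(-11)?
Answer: 5027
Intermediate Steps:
H(O) = 11 + O (H(O) = O + 11 = 11 + O)
(-509 + 5239) + 11*H(16) = (-509 + 5239) + 11*(11 + 16) = 4730 + 11*27 = 4730 + 297 = 5027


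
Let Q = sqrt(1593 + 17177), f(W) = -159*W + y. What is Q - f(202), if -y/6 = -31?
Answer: 31932 + sqrt(18770) ≈ 32069.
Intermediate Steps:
y = 186 (y = -6*(-31) = 186)
f(W) = 186 - 159*W (f(W) = -159*W + 186 = 186 - 159*W)
Q = sqrt(18770) ≈ 137.00
Q - f(202) = sqrt(18770) - (186 - 159*202) = sqrt(18770) - (186 - 32118) = sqrt(18770) - 1*(-31932) = sqrt(18770) + 31932 = 31932 + sqrt(18770)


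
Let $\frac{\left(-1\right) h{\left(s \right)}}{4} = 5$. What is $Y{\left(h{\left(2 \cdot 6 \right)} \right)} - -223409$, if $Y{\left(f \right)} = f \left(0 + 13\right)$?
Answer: $223149$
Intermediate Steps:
$h{\left(s \right)} = -20$ ($h{\left(s \right)} = \left(-4\right) 5 = -20$)
$Y{\left(f \right)} = 13 f$ ($Y{\left(f \right)} = f 13 = 13 f$)
$Y{\left(h{\left(2 \cdot 6 \right)} \right)} - -223409 = 13 \left(-20\right) - -223409 = -260 + 223409 = 223149$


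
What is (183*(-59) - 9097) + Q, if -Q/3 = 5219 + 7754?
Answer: -58813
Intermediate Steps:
Q = -38919 (Q = -3*(5219 + 7754) = -3*12973 = -38919)
(183*(-59) - 9097) + Q = (183*(-59) - 9097) - 38919 = (-10797 - 9097) - 38919 = -19894 - 38919 = -58813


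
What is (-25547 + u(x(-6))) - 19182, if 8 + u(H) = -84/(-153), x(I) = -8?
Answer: -2281559/51 ≈ -44736.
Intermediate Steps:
u(H) = -380/51 (u(H) = -8 - 84/(-153) = -8 - 84*(-1/153) = -8 + 28/51 = -380/51)
(-25547 + u(x(-6))) - 19182 = (-25547 - 380/51) - 19182 = -1303277/51 - 19182 = -2281559/51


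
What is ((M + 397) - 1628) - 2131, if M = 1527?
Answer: -1835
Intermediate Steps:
((M + 397) - 1628) - 2131 = ((1527 + 397) - 1628) - 2131 = (1924 - 1628) - 2131 = 296 - 2131 = -1835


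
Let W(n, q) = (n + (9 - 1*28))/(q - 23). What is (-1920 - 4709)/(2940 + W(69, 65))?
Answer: -139209/61765 ≈ -2.2538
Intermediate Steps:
W(n, q) = (-19 + n)/(-23 + q) (W(n, q) = (n + (9 - 28))/(-23 + q) = (n - 19)/(-23 + q) = (-19 + n)/(-23 + q))
(-1920 - 4709)/(2940 + W(69, 65)) = (-1920 - 4709)/(2940 + (-19 + 69)/(-23 + 65)) = -6629/(2940 + 50/42) = -6629/(2940 + (1/42)*50) = -6629/(2940 + 25/21) = -6629/61765/21 = -6629*21/61765 = -139209/61765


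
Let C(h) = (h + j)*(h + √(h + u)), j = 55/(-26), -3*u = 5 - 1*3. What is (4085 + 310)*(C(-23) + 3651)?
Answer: 483208275/26 - 956645*I*√213/26 ≈ 1.8585e+7 - 5.3699e+5*I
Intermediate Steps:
u = -⅔ (u = -(5 - 1*3)/3 = -(5 - 3)/3 = -⅓*2 = -⅔ ≈ -0.66667)
j = -55/26 (j = 55*(-1/26) = -55/26 ≈ -2.1154)
C(h) = (-55/26 + h)*(h + √(-⅔ + h)) (C(h) = (h - 55/26)*(h + √(h - ⅔)) = (-55/26 + h)*(h + √(-⅔ + h)))
(4085 + 310)*(C(-23) + 3651) = (4085 + 310)*(((-23)² - 55/26*(-23) - 55*√(-6 + 9*(-23))/78 + (⅓)*(-23)*√(-6 + 9*(-23))) + 3651) = 4395*((529 + 1265/26 - 55*√(-6 - 207)/78 + (⅓)*(-23)*√(-6 - 207)) + 3651) = 4395*((529 + 1265/26 - 55*I*√213/78 + (⅓)*(-23)*√(-213)) + 3651) = 4395*((529 + 1265/26 - 55*I*√213/78 + (⅓)*(-23)*(I*√213)) + 3651) = 4395*((529 + 1265/26 - 55*I*√213/78 - 23*I*√213/3) + 3651) = 4395*((15019/26 - 653*I*√213/78) + 3651) = 4395*(109945/26 - 653*I*√213/78) = 483208275/26 - 956645*I*√213/26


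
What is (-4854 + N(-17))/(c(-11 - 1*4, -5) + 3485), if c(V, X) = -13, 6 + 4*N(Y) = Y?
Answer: -2777/1984 ≈ -1.3997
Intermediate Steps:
N(Y) = -3/2 + Y/4
(-4854 + N(-17))/(c(-11 - 1*4, -5) + 3485) = (-4854 + (-3/2 + (¼)*(-17)))/(-13 + 3485) = (-4854 + (-3/2 - 17/4))/3472 = (-4854 - 23/4)*(1/3472) = -19439/4*1/3472 = -2777/1984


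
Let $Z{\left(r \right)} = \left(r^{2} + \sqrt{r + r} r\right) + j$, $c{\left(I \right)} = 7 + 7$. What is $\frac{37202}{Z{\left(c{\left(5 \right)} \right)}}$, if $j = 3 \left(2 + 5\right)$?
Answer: $\frac{1153262}{5943} - \frac{148808 \sqrt{7}}{5943} \approx 127.81$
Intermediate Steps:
$j = 21$ ($j = 3 \cdot 7 = 21$)
$c{\left(I \right)} = 14$
$Z{\left(r \right)} = 21 + r^{2} + \sqrt{2} r^{\frac{3}{2}}$ ($Z{\left(r \right)} = \left(r^{2} + \sqrt{r + r} r\right) + 21 = \left(r^{2} + \sqrt{2 r} r\right) + 21 = \left(r^{2} + \sqrt{2} \sqrt{r} r\right) + 21 = \left(r^{2} + \sqrt{2} r^{\frac{3}{2}}\right) + 21 = 21 + r^{2} + \sqrt{2} r^{\frac{3}{2}}$)
$\frac{37202}{Z{\left(c{\left(5 \right)} \right)}} = \frac{37202}{21 + 14^{2} + \sqrt{2} \cdot 14^{\frac{3}{2}}} = \frac{37202}{21 + 196 + \sqrt{2} \cdot 14 \sqrt{14}} = \frac{37202}{21 + 196 + 28 \sqrt{7}} = \frac{37202}{217 + 28 \sqrt{7}}$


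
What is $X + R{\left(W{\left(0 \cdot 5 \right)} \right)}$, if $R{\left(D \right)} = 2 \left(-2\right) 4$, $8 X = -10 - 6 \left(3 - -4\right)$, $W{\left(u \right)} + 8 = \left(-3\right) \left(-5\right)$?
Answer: $- \frac{45}{2} \approx -22.5$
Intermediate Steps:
$W{\left(u \right)} = 7$ ($W{\left(u \right)} = -8 - -15 = -8 + 15 = 7$)
$X = - \frac{13}{2}$ ($X = \frac{-10 - 6 \left(3 - -4\right)}{8} = \frac{-10 - 6 \left(3 + 4\right)}{8} = \frac{-10 - 42}{8} = \frac{1}{8} \left(-52\right) = - \frac{13}{2} \approx -6.5$)
$R{\left(D \right)} = -16$ ($R{\left(D \right)} = \left(-4\right) 4 = -16$)
$X + R{\left(W{\left(0 \cdot 5 \right)} \right)} = - \frac{13}{2} - 16 = - \frac{45}{2}$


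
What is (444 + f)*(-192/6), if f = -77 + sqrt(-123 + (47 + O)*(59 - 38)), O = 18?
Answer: -11744 - 96*sqrt(138) ≈ -12872.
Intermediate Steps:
f = -77 + 3*sqrt(138) (f = -77 + sqrt(-123 + (47 + 18)*(59 - 38)) = -77 + sqrt(-123 + 65*21) = -77 + sqrt(-123 + 1365) = -77 + sqrt(1242) = -77 + 3*sqrt(138) ≈ -41.758)
(444 + f)*(-192/6) = (444 + (-77 + 3*sqrt(138)))*(-192/6) = (367 + 3*sqrt(138))*(-192*1/6) = (367 + 3*sqrt(138))*(-32) = -11744 - 96*sqrt(138)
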